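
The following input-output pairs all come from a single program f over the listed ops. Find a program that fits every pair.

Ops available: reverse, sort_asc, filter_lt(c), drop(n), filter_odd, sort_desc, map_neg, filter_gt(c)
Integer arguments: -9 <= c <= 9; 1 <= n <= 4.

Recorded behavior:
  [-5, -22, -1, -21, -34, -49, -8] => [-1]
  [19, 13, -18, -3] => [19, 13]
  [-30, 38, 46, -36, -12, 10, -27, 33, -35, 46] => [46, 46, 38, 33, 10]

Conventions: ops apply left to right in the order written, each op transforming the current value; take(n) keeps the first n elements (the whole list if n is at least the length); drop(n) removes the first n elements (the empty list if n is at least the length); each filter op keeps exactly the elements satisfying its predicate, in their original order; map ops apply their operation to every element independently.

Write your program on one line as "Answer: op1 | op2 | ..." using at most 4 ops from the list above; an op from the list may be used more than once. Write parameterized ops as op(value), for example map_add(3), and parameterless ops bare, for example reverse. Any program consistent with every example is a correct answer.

filter_gt(-6) | filter_gt(-3) | sort_asc | reverse

Check, running the answer program on each example:
  [-5, -22, -1, -21, -34, -49, -8] -> [-5, -1] -> [-1] -> [-1] -> [-1]
  [19, 13, -18, -3] -> [19, 13, -3] -> [19, 13] -> [13, 19] -> [19, 13]
  [-30, 38, 46, -36, -12, 10, -27, 33, -35, 46] -> [38, 46, 10, 33, 46] -> [38, 46, 10, 33, 46] -> [10, 33, 38, 46, 46] -> [46, 46, 38, 33, 10]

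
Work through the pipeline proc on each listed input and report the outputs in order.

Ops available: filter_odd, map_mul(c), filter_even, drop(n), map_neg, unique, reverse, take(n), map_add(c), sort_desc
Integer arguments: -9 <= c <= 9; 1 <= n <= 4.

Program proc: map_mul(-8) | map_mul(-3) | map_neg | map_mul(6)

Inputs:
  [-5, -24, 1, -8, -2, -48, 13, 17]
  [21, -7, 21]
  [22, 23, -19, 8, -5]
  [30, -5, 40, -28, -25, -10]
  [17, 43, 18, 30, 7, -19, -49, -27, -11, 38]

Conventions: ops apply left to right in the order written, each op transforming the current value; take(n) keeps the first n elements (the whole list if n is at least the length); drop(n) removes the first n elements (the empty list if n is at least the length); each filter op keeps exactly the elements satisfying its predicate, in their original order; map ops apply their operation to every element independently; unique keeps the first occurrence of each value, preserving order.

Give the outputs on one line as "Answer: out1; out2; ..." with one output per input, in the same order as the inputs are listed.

Execution, op by op:
  [-5, -24, 1, -8, -2, -48, 13, 17] -> [40, 192, -8, 64, 16, 384, -104, -136] -> [-120, -576, 24, -192, -48, -1152, 312, 408] -> [120, 576, -24, 192, 48, 1152, -312, -408] -> [720, 3456, -144, 1152, 288, 6912, -1872, -2448]
  [21, -7, 21] -> [-168, 56, -168] -> [504, -168, 504] -> [-504, 168, -504] -> [-3024, 1008, -3024]
  [22, 23, -19, 8, -5] -> [-176, -184, 152, -64, 40] -> [528, 552, -456, 192, -120] -> [-528, -552, 456, -192, 120] -> [-3168, -3312, 2736, -1152, 720]
  [30, -5, 40, -28, -25, -10] -> [-240, 40, -320, 224, 200, 80] -> [720, -120, 960, -672, -600, -240] -> [-720, 120, -960, 672, 600, 240] -> [-4320, 720, -5760, 4032, 3600, 1440]
  [17, 43, 18, 30, 7, -19, -49, -27, -11, 38] -> [-136, -344, -144, -240, -56, 152, 392, 216, 88, -304] -> [408, 1032, 432, 720, 168, -456, -1176, -648, -264, 912] -> [-408, -1032, -432, -720, -168, 456, 1176, 648, 264, -912] -> [-2448, -6192, -2592, -4320, -1008, 2736, 7056, 3888, 1584, -5472]

[720, 3456, -144, 1152, 288, 6912, -1872, -2448]; [-3024, 1008, -3024]; [-3168, -3312, 2736, -1152, 720]; [-4320, 720, -5760, 4032, 3600, 1440]; [-2448, -6192, -2592, -4320, -1008, 2736, 7056, 3888, 1584, -5472]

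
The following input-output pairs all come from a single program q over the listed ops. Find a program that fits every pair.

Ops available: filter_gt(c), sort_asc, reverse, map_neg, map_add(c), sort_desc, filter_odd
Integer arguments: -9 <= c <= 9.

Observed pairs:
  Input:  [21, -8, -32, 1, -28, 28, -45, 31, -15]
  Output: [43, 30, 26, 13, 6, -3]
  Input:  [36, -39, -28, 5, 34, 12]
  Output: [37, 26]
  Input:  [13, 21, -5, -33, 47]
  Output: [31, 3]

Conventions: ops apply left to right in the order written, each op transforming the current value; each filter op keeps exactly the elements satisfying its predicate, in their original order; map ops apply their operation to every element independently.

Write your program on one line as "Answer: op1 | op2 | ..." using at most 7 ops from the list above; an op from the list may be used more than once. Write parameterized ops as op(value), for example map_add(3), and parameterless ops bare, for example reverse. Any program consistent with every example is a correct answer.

map_neg | map_add(-2) | reverse | filter_gt(-4) | reverse | sort_desc

Check, running the answer program on each example:
  [21, -8, -32, 1, -28, 28, -45, 31, -15] -> [-21, 8, 32, -1, 28, -28, 45, -31, 15] -> [-23, 6, 30, -3, 26, -30, 43, -33, 13] -> [13, -33, 43, -30, 26, -3, 30, 6, -23] -> [13, 43, 26, -3, 30, 6] -> [6, 30, -3, 26, 43, 13] -> [43, 30, 26, 13, 6, -3]
  [36, -39, -28, 5, 34, 12] -> [-36, 39, 28, -5, -34, -12] -> [-38, 37, 26, -7, -36, -14] -> [-14, -36, -7, 26, 37, -38] -> [26, 37] -> [37, 26] -> [37, 26]
  [13, 21, -5, -33, 47] -> [-13, -21, 5, 33, -47] -> [-15, -23, 3, 31, -49] -> [-49, 31, 3, -23, -15] -> [31, 3] -> [3, 31] -> [31, 3]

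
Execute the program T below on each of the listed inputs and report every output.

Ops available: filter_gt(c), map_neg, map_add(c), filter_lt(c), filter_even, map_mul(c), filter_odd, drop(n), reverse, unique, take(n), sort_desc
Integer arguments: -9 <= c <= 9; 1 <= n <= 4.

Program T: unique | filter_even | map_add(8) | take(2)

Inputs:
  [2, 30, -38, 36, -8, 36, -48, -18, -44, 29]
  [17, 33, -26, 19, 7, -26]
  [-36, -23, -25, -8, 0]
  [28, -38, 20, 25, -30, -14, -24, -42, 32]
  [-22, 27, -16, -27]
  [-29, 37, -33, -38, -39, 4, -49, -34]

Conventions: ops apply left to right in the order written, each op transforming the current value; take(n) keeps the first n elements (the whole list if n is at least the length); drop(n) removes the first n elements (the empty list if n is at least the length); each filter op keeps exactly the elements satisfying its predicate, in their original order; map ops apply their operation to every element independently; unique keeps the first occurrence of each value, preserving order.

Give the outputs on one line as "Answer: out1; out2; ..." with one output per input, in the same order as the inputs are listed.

[10, 38]; [-18]; [-28, 0]; [36, -30]; [-14, -8]; [-30, 12]

Execution, op by op:
  [2, 30, -38, 36, -8, 36, -48, -18, -44, 29] -> [2, 30, -38, 36, -8, -48, -18, -44, 29] -> [2, 30, -38, 36, -8, -48, -18, -44] -> [10, 38, -30, 44, 0, -40, -10, -36] -> [10, 38]
  [17, 33, -26, 19, 7, -26] -> [17, 33, -26, 19, 7] -> [-26] -> [-18] -> [-18]
  [-36, -23, -25, -8, 0] -> [-36, -23, -25, -8, 0] -> [-36, -8, 0] -> [-28, 0, 8] -> [-28, 0]
  [28, -38, 20, 25, -30, -14, -24, -42, 32] -> [28, -38, 20, 25, -30, -14, -24, -42, 32] -> [28, -38, 20, -30, -14, -24, -42, 32] -> [36, -30, 28, -22, -6, -16, -34, 40] -> [36, -30]
  [-22, 27, -16, -27] -> [-22, 27, -16, -27] -> [-22, -16] -> [-14, -8] -> [-14, -8]
  [-29, 37, -33, -38, -39, 4, -49, -34] -> [-29, 37, -33, -38, -39, 4, -49, -34] -> [-38, 4, -34] -> [-30, 12, -26] -> [-30, 12]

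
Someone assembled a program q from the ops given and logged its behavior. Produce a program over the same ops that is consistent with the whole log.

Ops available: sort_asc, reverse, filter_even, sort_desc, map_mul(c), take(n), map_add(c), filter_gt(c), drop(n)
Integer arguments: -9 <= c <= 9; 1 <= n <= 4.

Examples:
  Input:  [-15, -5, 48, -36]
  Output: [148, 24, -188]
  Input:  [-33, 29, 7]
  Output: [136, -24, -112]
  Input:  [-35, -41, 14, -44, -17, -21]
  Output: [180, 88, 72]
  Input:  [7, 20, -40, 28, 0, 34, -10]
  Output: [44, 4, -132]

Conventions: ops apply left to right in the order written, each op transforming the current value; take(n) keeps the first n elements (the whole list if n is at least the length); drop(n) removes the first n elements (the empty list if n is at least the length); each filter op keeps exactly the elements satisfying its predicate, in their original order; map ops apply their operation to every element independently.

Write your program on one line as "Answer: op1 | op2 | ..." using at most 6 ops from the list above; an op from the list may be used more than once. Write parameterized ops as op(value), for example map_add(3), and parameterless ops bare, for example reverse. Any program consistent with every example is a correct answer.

map_add(-1) | reverse | take(3) | sort_asc | map_mul(-4)

Check, running the answer program on each example:
  [-15, -5, 48, -36] -> [-16, -6, 47, -37] -> [-37, 47, -6, -16] -> [-37, 47, -6] -> [-37, -6, 47] -> [148, 24, -188]
  [-33, 29, 7] -> [-34, 28, 6] -> [6, 28, -34] -> [6, 28, -34] -> [-34, 6, 28] -> [136, -24, -112]
  [-35, -41, 14, -44, -17, -21] -> [-36, -42, 13, -45, -18, -22] -> [-22, -18, -45, 13, -42, -36] -> [-22, -18, -45] -> [-45, -22, -18] -> [180, 88, 72]
  [7, 20, -40, 28, 0, 34, -10] -> [6, 19, -41, 27, -1, 33, -11] -> [-11, 33, -1, 27, -41, 19, 6] -> [-11, 33, -1] -> [-11, -1, 33] -> [44, 4, -132]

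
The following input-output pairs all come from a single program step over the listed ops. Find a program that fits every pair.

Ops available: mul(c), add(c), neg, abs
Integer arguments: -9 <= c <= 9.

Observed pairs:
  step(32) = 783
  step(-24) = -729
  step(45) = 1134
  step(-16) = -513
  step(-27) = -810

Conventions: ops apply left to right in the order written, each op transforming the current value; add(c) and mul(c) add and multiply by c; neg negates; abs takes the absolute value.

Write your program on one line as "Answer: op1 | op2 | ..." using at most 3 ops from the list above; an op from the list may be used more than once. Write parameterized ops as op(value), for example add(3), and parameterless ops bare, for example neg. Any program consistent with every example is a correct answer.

add(-3) | mul(-3) | mul(-9)

Check, running the answer program on each example:
  32 -> 29 -> -87 -> 783
  -24 -> -27 -> 81 -> -729
  45 -> 42 -> -126 -> 1134
  -16 -> -19 -> 57 -> -513
  -27 -> -30 -> 90 -> -810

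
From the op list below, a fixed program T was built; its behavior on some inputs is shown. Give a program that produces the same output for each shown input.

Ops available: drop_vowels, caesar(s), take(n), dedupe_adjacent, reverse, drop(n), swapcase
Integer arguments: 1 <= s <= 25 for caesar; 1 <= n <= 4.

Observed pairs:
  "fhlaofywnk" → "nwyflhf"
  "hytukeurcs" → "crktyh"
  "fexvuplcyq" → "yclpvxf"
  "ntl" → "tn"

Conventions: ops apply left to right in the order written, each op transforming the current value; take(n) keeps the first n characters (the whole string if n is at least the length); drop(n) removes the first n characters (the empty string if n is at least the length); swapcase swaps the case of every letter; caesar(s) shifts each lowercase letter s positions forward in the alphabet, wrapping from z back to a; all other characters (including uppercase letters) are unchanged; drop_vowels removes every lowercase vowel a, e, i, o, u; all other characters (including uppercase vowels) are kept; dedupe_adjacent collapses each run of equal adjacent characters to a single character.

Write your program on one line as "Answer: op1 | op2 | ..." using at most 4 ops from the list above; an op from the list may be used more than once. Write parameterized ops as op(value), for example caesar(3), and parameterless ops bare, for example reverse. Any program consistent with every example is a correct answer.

reverse | drop_vowels | drop(1)

Check, running the answer program on each example:
  "fhlaofywnk" -> "knwyfoalhf" -> "knwyflhf" -> "nwyflhf"
  "hytukeurcs" -> "scruekutyh" -> "scrktyh" -> "crktyh"
  "fexvuplcyq" -> "qyclpuvxef" -> "qyclpvxf" -> "yclpvxf"
  "ntl" -> "ltn" -> "ltn" -> "tn"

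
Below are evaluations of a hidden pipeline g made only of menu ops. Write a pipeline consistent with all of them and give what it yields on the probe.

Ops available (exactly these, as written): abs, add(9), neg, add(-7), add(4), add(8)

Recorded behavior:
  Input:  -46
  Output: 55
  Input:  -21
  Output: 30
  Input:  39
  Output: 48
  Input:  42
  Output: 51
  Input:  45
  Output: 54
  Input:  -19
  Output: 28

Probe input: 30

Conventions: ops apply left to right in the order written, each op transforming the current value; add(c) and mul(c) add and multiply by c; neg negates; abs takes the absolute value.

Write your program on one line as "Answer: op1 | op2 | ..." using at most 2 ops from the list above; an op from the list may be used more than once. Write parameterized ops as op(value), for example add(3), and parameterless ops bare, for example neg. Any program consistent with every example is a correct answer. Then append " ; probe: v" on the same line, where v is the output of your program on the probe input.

abs | add(9) ; probe: 39

Check, running the answer program on each example:
  -46 -> 46 -> 55
  -21 -> 21 -> 30
  39 -> 39 -> 48
  42 -> 42 -> 51
  45 -> 45 -> 54
  -19 -> 19 -> 28
  probe: 30 -> 30 -> 39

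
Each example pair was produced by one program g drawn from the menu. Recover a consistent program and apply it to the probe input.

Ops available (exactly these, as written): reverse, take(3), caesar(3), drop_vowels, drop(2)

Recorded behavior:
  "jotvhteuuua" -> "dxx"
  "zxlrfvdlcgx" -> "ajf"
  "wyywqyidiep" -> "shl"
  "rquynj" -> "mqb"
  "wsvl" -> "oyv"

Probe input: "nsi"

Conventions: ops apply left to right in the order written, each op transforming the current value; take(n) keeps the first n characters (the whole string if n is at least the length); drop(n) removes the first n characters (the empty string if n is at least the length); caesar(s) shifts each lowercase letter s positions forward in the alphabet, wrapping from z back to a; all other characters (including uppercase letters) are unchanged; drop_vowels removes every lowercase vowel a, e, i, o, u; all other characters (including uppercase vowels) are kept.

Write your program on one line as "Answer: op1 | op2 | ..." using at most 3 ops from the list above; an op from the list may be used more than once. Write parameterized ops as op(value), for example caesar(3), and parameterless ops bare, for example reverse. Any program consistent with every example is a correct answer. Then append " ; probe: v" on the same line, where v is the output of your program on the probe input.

reverse | take(3) | caesar(3) ; probe: "lvq"

Check, running the answer program on each example:
  "jotvhteuuua" -> "auuuethvtoj" -> "auu" -> "dxx"
  "zxlrfvdlcgx" -> "xgcldvfrlxz" -> "xgc" -> "ajf"
  "wyywqyidiep" -> "peidiyqwyyw" -> "pei" -> "shl"
  "rquynj" -> "jnyuqr" -> "jny" -> "mqb"
  "wsvl" -> "lvsw" -> "lvs" -> "oyv"
  probe: "nsi" -> "isn" -> "isn" -> "lvq"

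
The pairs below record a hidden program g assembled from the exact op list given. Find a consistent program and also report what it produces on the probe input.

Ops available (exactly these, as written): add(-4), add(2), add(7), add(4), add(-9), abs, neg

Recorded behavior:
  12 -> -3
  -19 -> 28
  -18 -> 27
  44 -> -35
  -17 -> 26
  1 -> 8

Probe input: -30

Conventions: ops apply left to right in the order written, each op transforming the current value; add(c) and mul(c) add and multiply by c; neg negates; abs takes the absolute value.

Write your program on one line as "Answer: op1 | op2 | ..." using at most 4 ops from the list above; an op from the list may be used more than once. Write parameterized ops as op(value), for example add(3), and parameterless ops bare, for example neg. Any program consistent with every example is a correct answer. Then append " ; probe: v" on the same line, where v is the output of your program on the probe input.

neg | add(2) | add(7) ; probe: 39

Check, running the answer program on each example:
  12 -> -12 -> -10 -> -3
  -19 -> 19 -> 21 -> 28
  -18 -> 18 -> 20 -> 27
  44 -> -44 -> -42 -> -35
  -17 -> 17 -> 19 -> 26
  1 -> -1 -> 1 -> 8
  probe: -30 -> 30 -> 32 -> 39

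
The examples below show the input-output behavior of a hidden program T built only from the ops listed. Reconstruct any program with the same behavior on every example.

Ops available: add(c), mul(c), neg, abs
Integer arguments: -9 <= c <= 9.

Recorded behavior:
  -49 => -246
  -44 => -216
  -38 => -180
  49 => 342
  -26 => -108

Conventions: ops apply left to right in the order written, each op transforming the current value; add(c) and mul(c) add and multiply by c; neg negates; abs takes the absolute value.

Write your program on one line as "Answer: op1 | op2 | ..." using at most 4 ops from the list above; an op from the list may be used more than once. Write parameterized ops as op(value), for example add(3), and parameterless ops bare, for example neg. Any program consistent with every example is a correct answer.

add(8) | mul(-1) | mul(6) | neg

Check, running the answer program on each example:
  -49 -> -41 -> 41 -> 246 -> -246
  -44 -> -36 -> 36 -> 216 -> -216
  -38 -> -30 -> 30 -> 180 -> -180
  49 -> 57 -> -57 -> -342 -> 342
  -26 -> -18 -> 18 -> 108 -> -108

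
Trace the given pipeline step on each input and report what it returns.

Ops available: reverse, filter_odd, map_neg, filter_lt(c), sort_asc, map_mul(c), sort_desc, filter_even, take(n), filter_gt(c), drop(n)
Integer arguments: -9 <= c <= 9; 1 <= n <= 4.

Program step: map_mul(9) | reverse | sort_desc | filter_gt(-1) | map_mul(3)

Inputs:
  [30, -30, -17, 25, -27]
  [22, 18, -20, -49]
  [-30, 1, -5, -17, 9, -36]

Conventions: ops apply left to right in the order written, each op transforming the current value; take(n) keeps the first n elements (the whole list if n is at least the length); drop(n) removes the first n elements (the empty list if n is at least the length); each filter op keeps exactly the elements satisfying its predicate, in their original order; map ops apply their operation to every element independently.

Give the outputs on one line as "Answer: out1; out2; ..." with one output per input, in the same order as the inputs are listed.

[810, 675]; [594, 486]; [243, 27]

Execution, op by op:
  [30, -30, -17, 25, -27] -> [270, -270, -153, 225, -243] -> [-243, 225, -153, -270, 270] -> [270, 225, -153, -243, -270] -> [270, 225] -> [810, 675]
  [22, 18, -20, -49] -> [198, 162, -180, -441] -> [-441, -180, 162, 198] -> [198, 162, -180, -441] -> [198, 162] -> [594, 486]
  [-30, 1, -5, -17, 9, -36] -> [-270, 9, -45, -153, 81, -324] -> [-324, 81, -153, -45, 9, -270] -> [81, 9, -45, -153, -270, -324] -> [81, 9] -> [243, 27]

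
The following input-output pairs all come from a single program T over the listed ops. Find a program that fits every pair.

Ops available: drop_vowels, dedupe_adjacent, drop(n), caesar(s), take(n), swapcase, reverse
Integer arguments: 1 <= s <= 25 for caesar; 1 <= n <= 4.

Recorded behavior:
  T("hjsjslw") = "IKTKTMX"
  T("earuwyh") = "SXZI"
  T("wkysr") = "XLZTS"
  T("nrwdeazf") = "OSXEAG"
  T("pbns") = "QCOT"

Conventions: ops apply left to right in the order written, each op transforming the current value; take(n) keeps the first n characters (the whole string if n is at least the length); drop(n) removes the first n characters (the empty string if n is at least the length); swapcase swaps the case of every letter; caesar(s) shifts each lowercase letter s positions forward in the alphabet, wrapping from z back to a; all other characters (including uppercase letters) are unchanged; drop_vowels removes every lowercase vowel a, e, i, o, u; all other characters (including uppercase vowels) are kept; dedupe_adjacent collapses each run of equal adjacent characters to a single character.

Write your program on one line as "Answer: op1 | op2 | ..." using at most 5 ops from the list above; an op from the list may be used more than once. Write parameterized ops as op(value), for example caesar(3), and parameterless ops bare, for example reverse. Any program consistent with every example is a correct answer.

drop_vowels | caesar(25) | caesar(2) | swapcase

Check, running the answer program on each example:
  "hjsjslw" -> "hjsjslw" -> "girirkv" -> "iktktmx" -> "IKTKTMX"
  "earuwyh" -> "rwyh" -> "qvxg" -> "sxzi" -> "SXZI"
  "wkysr" -> "wkysr" -> "vjxrq" -> "xlzts" -> "XLZTS"
  "nrwdeazf" -> "nrwdzf" -> "mqvcye" -> "osxeag" -> "OSXEAG"
  "pbns" -> "pbns" -> "oamr" -> "qcot" -> "QCOT"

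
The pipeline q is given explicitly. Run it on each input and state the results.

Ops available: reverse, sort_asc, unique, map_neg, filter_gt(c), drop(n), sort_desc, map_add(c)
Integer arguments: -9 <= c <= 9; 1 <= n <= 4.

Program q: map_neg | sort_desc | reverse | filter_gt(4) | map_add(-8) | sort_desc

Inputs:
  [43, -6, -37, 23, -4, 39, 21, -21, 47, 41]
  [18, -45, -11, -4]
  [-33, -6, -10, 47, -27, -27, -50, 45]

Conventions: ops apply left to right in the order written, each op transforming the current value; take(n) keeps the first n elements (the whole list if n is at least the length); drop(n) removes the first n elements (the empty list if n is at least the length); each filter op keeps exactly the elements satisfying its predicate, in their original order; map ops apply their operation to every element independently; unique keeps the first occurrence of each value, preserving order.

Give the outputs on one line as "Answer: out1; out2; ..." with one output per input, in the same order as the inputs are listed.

[29, 13, -2]; [37, 3]; [42, 25, 19, 19, 2, -2]

Execution, op by op:
  [43, -6, -37, 23, -4, 39, 21, -21, 47, 41] -> [-43, 6, 37, -23, 4, -39, -21, 21, -47, -41] -> [37, 21, 6, 4, -21, -23, -39, -41, -43, -47] -> [-47, -43, -41, -39, -23, -21, 4, 6, 21, 37] -> [6, 21, 37] -> [-2, 13, 29] -> [29, 13, -2]
  [18, -45, -11, -4] -> [-18, 45, 11, 4] -> [45, 11, 4, -18] -> [-18, 4, 11, 45] -> [11, 45] -> [3, 37] -> [37, 3]
  [-33, -6, -10, 47, -27, -27, -50, 45] -> [33, 6, 10, -47, 27, 27, 50, -45] -> [50, 33, 27, 27, 10, 6, -45, -47] -> [-47, -45, 6, 10, 27, 27, 33, 50] -> [6, 10, 27, 27, 33, 50] -> [-2, 2, 19, 19, 25, 42] -> [42, 25, 19, 19, 2, -2]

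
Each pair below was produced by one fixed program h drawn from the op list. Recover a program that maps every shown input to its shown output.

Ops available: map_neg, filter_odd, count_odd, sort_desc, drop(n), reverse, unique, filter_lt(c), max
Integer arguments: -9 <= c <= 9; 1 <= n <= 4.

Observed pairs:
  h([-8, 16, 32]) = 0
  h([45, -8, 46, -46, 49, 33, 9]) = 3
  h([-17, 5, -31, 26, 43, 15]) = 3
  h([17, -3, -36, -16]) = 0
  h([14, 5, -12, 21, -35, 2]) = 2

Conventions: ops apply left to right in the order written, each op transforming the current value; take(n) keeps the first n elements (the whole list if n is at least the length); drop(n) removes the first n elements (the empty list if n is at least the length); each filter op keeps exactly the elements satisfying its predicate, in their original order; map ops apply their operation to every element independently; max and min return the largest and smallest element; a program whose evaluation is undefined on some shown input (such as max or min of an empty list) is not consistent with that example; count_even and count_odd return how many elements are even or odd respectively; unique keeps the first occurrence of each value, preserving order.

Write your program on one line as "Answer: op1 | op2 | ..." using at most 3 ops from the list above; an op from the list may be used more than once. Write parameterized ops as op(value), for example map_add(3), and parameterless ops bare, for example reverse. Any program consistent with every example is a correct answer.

drop(1) | drop(1) | count_odd

Check, running the answer program on each example:
  [-8, 16, 32] -> [16, 32] -> [32] -> 0
  [45, -8, 46, -46, 49, 33, 9] -> [-8, 46, -46, 49, 33, 9] -> [46, -46, 49, 33, 9] -> 3
  [-17, 5, -31, 26, 43, 15] -> [5, -31, 26, 43, 15] -> [-31, 26, 43, 15] -> 3
  [17, -3, -36, -16] -> [-3, -36, -16] -> [-36, -16] -> 0
  [14, 5, -12, 21, -35, 2] -> [5, -12, 21, -35, 2] -> [-12, 21, -35, 2] -> 2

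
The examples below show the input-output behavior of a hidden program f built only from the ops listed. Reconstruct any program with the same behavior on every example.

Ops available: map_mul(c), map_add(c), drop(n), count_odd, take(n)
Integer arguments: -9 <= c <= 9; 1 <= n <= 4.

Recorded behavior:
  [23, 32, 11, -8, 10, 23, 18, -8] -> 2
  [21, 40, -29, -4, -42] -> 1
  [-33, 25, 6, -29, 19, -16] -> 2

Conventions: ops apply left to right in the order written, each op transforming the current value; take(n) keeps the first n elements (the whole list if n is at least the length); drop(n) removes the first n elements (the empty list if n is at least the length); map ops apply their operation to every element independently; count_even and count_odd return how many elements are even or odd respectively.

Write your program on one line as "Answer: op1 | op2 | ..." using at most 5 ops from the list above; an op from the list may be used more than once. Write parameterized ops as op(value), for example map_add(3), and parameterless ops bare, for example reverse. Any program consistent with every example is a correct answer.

map_mul(-7) | map_mul(7) | drop(2) | map_add(-2) | count_odd

Check, running the answer program on each example:
  [23, 32, 11, -8, 10, 23, 18, -8] -> [-161, -224, -77, 56, -70, -161, -126, 56] -> [-1127, -1568, -539, 392, -490, -1127, -882, 392] -> [-539, 392, -490, -1127, -882, 392] -> [-541, 390, -492, -1129, -884, 390] -> 2
  [21, 40, -29, -4, -42] -> [-147, -280, 203, 28, 294] -> [-1029, -1960, 1421, 196, 2058] -> [1421, 196, 2058] -> [1419, 194, 2056] -> 1
  [-33, 25, 6, -29, 19, -16] -> [231, -175, -42, 203, -133, 112] -> [1617, -1225, -294, 1421, -931, 784] -> [-294, 1421, -931, 784] -> [-296, 1419, -933, 782] -> 2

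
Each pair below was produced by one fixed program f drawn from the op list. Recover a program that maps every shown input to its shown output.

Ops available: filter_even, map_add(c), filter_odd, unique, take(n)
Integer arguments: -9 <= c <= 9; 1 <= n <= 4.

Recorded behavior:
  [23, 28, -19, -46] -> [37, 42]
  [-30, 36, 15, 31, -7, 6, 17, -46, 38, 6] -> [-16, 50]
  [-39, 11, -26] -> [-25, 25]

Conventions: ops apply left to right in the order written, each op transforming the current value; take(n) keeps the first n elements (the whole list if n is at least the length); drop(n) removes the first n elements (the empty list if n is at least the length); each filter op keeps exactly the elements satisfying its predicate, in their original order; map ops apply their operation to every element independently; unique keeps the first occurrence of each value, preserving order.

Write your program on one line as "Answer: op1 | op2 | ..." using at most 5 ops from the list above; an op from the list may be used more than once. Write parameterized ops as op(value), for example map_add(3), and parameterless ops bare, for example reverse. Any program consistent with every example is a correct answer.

take(4) | map_add(7) | take(2) | map_add(7)

Check, running the answer program on each example:
  [23, 28, -19, -46] -> [23, 28, -19, -46] -> [30, 35, -12, -39] -> [30, 35] -> [37, 42]
  [-30, 36, 15, 31, -7, 6, 17, -46, 38, 6] -> [-30, 36, 15, 31] -> [-23, 43, 22, 38] -> [-23, 43] -> [-16, 50]
  [-39, 11, -26] -> [-39, 11, -26] -> [-32, 18, -19] -> [-32, 18] -> [-25, 25]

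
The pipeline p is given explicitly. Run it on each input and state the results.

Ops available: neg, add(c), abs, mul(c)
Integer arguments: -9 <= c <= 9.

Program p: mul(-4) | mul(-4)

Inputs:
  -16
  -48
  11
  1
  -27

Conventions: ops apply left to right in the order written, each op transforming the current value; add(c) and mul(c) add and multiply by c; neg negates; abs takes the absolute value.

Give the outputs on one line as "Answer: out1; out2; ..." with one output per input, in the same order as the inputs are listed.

Execution, op by op:
  -16 -> 64 -> -256
  -48 -> 192 -> -768
  11 -> -44 -> 176
  1 -> -4 -> 16
  -27 -> 108 -> -432

-256; -768; 176; 16; -432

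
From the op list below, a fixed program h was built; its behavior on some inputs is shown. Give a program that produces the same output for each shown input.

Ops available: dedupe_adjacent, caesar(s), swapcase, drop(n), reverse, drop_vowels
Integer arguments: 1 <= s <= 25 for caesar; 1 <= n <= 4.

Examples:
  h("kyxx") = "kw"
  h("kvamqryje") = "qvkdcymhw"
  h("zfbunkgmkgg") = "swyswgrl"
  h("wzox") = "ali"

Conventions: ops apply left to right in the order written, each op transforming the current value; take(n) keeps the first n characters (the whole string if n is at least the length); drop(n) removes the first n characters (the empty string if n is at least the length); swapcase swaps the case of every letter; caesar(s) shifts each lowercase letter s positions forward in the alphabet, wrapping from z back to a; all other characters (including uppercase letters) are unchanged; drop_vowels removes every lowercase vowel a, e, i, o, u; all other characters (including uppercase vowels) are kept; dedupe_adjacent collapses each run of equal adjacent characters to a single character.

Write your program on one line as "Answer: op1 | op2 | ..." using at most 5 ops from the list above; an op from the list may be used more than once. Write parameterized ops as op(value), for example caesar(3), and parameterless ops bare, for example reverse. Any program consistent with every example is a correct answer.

caesar(7) | drop_vowels | reverse | caesar(5) | dedupe_adjacent

Check, running the answer program on each example:
  "kyxx" -> "rfee" -> "rf" -> "fr" -> "kw" -> "kw"
  "kvamqryje" -> "rchtxyfql" -> "rchtxyfql" -> "lqfyxthcr" -> "qvkdcymhw" -> "qvkdcymhw"
  "zfbunkgmkgg" -> "gmiburntrnn" -> "gmbrntrnn" -> "nnrtnrbmg" -> "sswyswgrl" -> "swyswgrl"
  "wzox" -> "dgve" -> "dgv" -> "vgd" -> "ali" -> "ali"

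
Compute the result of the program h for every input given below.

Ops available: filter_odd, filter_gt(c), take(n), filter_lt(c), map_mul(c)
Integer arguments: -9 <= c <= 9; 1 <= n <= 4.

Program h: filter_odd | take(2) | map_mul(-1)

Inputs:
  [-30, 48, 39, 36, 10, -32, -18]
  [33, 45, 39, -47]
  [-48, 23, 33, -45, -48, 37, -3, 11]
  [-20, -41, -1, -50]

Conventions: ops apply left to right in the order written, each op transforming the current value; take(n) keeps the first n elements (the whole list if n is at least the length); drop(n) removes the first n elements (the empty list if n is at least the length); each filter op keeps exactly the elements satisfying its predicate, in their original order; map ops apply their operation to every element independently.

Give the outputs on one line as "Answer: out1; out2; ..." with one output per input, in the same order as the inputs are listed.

[-39]; [-33, -45]; [-23, -33]; [41, 1]

Execution, op by op:
  [-30, 48, 39, 36, 10, -32, -18] -> [39] -> [39] -> [-39]
  [33, 45, 39, -47] -> [33, 45, 39, -47] -> [33, 45] -> [-33, -45]
  [-48, 23, 33, -45, -48, 37, -3, 11] -> [23, 33, -45, 37, -3, 11] -> [23, 33] -> [-23, -33]
  [-20, -41, -1, -50] -> [-41, -1] -> [-41, -1] -> [41, 1]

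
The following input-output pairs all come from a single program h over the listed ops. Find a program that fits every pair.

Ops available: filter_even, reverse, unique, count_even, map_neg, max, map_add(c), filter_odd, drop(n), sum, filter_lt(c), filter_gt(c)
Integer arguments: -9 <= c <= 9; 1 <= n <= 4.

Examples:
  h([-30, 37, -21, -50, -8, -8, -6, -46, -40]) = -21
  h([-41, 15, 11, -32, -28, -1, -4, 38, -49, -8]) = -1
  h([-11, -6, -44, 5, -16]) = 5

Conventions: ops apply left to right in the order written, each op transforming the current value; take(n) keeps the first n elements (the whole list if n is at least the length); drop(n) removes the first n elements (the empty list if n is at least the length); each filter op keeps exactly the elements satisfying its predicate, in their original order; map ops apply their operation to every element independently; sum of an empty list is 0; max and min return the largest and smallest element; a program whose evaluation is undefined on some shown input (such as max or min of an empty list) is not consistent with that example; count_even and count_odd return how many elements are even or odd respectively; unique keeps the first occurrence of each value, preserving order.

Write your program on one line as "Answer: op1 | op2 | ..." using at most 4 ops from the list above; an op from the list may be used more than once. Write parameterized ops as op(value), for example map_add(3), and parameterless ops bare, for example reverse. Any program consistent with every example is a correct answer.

filter_lt(6) | filter_odd | max

Check, running the answer program on each example:
  [-30, 37, -21, -50, -8, -8, -6, -46, -40] -> [-30, -21, -50, -8, -8, -6, -46, -40] -> [-21] -> -21
  [-41, 15, 11, -32, -28, -1, -4, 38, -49, -8] -> [-41, -32, -28, -1, -4, -49, -8] -> [-41, -1, -49] -> -1
  [-11, -6, -44, 5, -16] -> [-11, -6, -44, 5, -16] -> [-11, 5] -> 5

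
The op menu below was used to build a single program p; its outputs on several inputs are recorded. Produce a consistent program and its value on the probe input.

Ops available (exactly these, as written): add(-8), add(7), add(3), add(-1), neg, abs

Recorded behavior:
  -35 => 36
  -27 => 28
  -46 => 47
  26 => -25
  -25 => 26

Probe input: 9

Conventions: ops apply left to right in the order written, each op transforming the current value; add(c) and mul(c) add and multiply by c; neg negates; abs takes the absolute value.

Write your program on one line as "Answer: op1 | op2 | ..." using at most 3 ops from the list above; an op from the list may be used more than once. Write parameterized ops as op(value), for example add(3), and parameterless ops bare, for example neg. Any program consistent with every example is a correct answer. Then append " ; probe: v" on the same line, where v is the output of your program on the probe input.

add(-1) | neg ; probe: -8

Check, running the answer program on each example:
  -35 -> -36 -> 36
  -27 -> -28 -> 28
  -46 -> -47 -> 47
  26 -> 25 -> -25
  -25 -> -26 -> 26
  probe: 9 -> 8 -> -8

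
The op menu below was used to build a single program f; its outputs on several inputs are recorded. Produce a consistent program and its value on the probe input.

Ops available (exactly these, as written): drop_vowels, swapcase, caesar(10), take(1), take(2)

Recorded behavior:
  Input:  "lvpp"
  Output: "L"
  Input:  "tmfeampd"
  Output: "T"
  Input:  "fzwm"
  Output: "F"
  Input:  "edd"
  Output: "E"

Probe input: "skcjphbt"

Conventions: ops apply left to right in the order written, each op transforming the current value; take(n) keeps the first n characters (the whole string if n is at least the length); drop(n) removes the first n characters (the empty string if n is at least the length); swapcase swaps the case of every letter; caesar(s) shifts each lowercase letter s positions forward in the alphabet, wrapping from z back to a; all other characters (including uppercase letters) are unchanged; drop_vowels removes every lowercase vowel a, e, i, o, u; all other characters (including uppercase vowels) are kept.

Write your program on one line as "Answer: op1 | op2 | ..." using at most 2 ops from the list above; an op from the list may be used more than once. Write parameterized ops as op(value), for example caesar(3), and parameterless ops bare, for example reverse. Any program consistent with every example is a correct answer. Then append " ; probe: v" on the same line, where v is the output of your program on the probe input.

take(1) | swapcase ; probe: "S"

Check, running the answer program on each example:
  "lvpp" -> "l" -> "L"
  "tmfeampd" -> "t" -> "T"
  "fzwm" -> "f" -> "F"
  "edd" -> "e" -> "E"
  probe: "skcjphbt" -> "s" -> "S"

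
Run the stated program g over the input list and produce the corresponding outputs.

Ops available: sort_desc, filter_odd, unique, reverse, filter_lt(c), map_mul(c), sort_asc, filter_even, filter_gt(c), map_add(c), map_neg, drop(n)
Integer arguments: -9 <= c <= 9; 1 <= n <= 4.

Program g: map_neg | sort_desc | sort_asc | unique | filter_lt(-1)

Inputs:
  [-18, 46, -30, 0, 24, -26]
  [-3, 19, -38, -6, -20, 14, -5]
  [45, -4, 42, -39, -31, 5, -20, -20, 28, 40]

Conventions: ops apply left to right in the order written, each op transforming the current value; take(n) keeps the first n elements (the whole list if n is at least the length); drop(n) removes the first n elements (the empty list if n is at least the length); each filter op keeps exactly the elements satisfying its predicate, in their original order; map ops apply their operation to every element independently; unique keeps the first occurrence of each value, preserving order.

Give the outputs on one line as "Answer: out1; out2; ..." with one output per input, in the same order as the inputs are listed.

[-46, -24]; [-19, -14]; [-45, -42, -40, -28, -5]

Execution, op by op:
  [-18, 46, -30, 0, 24, -26] -> [18, -46, 30, 0, -24, 26] -> [30, 26, 18, 0, -24, -46] -> [-46, -24, 0, 18, 26, 30] -> [-46, -24, 0, 18, 26, 30] -> [-46, -24]
  [-3, 19, -38, -6, -20, 14, -5] -> [3, -19, 38, 6, 20, -14, 5] -> [38, 20, 6, 5, 3, -14, -19] -> [-19, -14, 3, 5, 6, 20, 38] -> [-19, -14, 3, 5, 6, 20, 38] -> [-19, -14]
  [45, -4, 42, -39, -31, 5, -20, -20, 28, 40] -> [-45, 4, -42, 39, 31, -5, 20, 20, -28, -40] -> [39, 31, 20, 20, 4, -5, -28, -40, -42, -45] -> [-45, -42, -40, -28, -5, 4, 20, 20, 31, 39] -> [-45, -42, -40, -28, -5, 4, 20, 31, 39] -> [-45, -42, -40, -28, -5]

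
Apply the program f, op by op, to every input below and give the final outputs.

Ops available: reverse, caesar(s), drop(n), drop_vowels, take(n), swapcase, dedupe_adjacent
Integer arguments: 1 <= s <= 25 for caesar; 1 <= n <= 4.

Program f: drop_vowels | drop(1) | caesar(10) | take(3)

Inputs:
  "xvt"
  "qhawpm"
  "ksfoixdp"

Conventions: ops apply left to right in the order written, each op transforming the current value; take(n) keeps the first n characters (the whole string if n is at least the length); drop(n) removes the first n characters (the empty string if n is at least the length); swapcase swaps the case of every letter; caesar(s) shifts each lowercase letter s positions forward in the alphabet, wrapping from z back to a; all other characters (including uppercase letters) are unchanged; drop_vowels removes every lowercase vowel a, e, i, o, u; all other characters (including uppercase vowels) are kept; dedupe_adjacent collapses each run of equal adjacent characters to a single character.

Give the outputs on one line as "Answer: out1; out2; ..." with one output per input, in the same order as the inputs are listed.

Execution, op by op:
  "xvt" -> "xvt" -> "vt" -> "fd" -> "fd"
  "qhawpm" -> "qhwpm" -> "hwpm" -> "rgzw" -> "rgz"
  "ksfoixdp" -> "ksfxdp" -> "sfxdp" -> "cphnz" -> "cph"

"fd"; "rgz"; "cph"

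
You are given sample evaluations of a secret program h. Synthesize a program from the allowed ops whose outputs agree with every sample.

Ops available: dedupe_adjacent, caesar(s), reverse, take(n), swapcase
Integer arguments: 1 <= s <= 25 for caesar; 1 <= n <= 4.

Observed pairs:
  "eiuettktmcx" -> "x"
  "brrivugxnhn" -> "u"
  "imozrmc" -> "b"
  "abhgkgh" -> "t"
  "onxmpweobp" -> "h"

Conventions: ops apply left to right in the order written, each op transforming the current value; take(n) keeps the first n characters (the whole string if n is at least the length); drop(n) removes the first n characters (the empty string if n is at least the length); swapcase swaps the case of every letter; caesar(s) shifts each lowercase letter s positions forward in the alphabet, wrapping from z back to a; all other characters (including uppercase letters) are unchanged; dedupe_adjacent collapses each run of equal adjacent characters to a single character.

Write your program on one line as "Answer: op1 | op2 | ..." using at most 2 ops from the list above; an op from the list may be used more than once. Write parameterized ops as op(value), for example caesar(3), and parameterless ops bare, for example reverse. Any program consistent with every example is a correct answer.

caesar(19) | take(1)

Check, running the answer program on each example:
  "eiuettktmcx" -> "xbnxmmdmfvq" -> "x"
  "brrivugxnhn" -> "ukkbonzqgag" -> "u"
  "imozrmc" -> "bfhskfv" -> "b"
  "abhgkgh" -> "tuazdza" -> "t"
  "onxmpweobp" -> "hgqfipxhui" -> "h"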